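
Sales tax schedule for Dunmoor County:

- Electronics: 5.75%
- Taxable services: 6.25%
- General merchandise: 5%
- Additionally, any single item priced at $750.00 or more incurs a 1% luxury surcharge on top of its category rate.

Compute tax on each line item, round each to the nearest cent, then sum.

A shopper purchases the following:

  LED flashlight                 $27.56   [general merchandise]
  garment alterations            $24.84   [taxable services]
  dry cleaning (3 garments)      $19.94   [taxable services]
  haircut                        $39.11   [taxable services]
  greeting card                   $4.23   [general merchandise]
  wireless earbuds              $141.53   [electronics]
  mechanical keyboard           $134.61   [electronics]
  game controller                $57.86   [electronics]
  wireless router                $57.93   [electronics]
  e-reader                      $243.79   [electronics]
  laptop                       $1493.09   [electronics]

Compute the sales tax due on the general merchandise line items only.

$1.59

LED flashlight $27.56: general merchandise → 5% → $1.38
Greeting card $4.23: general merchandise → 5% → $0.21
Tax on general merchandise = $1.38 + $0.21 = $1.59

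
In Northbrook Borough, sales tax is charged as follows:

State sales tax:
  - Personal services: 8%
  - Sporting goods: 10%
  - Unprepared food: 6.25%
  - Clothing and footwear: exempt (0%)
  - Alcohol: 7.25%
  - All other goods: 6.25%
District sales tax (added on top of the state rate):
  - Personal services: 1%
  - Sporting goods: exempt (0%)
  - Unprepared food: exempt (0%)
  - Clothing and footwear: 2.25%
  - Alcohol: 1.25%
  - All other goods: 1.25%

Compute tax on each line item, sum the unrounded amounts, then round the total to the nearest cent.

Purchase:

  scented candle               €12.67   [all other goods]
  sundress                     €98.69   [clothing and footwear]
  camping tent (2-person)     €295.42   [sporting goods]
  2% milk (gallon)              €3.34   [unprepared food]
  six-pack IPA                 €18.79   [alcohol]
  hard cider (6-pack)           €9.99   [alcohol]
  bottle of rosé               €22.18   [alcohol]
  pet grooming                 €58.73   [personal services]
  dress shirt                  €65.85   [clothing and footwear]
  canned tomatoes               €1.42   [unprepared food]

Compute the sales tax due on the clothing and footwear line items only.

Sundress €98.69: clothing and footwear → 0% + 2.25% district = 2.25% → €2.220525
Dress shirt €65.85: clothing and footwear → 0% + 2.25% district = 2.25% → €1.481625
Tax on clothing and footwear: unrounded sum = €3.70215 → €3.70

€3.70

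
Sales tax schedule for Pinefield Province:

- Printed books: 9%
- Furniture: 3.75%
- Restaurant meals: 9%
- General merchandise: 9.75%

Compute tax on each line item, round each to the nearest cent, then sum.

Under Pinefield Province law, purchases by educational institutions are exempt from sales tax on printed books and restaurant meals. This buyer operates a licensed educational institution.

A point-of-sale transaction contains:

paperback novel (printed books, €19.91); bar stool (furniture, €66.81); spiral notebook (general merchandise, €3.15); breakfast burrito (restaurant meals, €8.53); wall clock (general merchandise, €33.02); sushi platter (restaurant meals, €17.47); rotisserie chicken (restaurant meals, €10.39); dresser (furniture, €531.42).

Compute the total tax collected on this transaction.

€25.97

Paperback novel €19.91: printed books, buyer-exempt → 0% → €0.00
Bar stool €66.81: furniture → 3.75% → €2.51
Spiral notebook €3.15: general merchandise → 9.75% → €0.31
Breakfast burrito €8.53: restaurant meals, buyer-exempt → 0% → €0.00
Wall clock €33.02: general merchandise → 9.75% → €3.22
Sushi platter €17.47: restaurant meals, buyer-exempt → 0% → €0.00
Rotisserie chicken €10.39: restaurant meals, buyer-exempt → 0% → €0.00
Dresser €531.42: furniture → 3.75% → €19.93
Total tax = €2.51 + €0.31 + €3.22 + €19.93 = €25.97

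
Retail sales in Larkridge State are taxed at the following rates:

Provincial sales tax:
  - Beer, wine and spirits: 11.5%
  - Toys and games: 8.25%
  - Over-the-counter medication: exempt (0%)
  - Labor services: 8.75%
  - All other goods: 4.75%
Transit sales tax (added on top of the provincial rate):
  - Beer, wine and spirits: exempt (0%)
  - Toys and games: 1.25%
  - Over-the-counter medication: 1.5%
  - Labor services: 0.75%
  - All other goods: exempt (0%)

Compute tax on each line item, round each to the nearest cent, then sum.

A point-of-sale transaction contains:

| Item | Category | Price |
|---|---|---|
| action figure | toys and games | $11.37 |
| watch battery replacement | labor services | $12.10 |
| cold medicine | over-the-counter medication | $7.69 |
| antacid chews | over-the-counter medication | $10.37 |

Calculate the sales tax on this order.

Action figure $11.37: toys and games → 8.25% + 1.25% transit = 9.5% → $1.08
Watch battery replacement $12.10: labor services → 8.75% + 0.75% transit = 9.5% → $1.15
Cold medicine $7.69: over-the-counter medication → 0% + 1.5% transit = 1.5% → $0.12
Antacid chews $10.37: over-the-counter medication → 0% + 1.5% transit = 1.5% → $0.16
Total tax = $1.08 + $1.15 + $0.12 + $0.16 = $2.51

$2.51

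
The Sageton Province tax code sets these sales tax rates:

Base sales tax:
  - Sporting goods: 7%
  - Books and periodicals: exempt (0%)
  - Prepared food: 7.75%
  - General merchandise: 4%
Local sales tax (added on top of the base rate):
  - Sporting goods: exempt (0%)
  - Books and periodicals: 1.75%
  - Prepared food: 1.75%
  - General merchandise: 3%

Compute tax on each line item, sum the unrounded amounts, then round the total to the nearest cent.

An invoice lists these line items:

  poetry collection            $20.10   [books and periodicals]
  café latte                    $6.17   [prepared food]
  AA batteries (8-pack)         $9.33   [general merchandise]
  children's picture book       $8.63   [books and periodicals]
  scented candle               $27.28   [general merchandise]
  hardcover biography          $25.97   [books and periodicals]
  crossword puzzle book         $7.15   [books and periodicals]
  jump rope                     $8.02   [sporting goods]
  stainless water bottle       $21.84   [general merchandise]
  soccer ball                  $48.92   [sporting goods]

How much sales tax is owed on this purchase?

Poetry collection $20.10: books and periodicals → 0% + 1.75% local = 1.75% → $0.35175
Café latte $6.17: prepared food → 7.75% + 1.75% local = 9.5% → $0.58615
AA batteries (8-pack) $9.33: general merchandise → 4% + 3% local = 7% → $0.6531
Children's picture book $8.63: books and periodicals → 0% + 1.75% local = 1.75% → $0.151025
Scented candle $27.28: general merchandise → 4% + 3% local = 7% → $1.9096
Hardcover biography $25.97: books and periodicals → 0% + 1.75% local = 1.75% → $0.454475
Crossword puzzle book $7.15: books and periodicals → 0% + 1.75% local = 1.75% → $0.125125
Jump rope $8.02: sporting goods → 7% + 0% local = 7% → $0.5614
Stainless water bottle $21.84: general merchandise → 4% + 3% local = 7% → $1.5288
Soccer ball $48.92: sporting goods → 7% + 0% local = 7% → $3.4244
Unrounded tax sum = $9.745825 → $9.75

$9.75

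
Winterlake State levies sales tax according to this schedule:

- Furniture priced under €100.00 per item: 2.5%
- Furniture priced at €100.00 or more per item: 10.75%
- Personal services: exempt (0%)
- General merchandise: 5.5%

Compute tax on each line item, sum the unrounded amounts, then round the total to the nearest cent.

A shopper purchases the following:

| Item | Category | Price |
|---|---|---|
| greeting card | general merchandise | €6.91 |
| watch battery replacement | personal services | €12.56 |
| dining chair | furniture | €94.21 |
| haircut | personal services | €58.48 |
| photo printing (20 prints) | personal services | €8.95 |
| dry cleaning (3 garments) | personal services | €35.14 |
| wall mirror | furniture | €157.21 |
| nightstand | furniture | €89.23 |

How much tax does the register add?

Greeting card €6.91: general merchandise → 5.5% → €0.38005
Watch battery replacement €12.56: personal services → 0% → €0.00
Dining chair €94.21: furniture, under €100.00 → 2.5% → €2.35525
Haircut €58.48: personal services → 0% → €0.00
Photo printing (20 prints) €8.95: personal services → 0% → €0.00
Dry cleaning (3 garments) €35.14: personal services → 0% → €0.00
Wall mirror €157.21: furniture, €100.00 or more → 10.75% → €16.900075
Nightstand €89.23: furniture, under €100.00 → 2.5% → €2.23075
Unrounded tax sum = €21.866125 → €21.87

€21.87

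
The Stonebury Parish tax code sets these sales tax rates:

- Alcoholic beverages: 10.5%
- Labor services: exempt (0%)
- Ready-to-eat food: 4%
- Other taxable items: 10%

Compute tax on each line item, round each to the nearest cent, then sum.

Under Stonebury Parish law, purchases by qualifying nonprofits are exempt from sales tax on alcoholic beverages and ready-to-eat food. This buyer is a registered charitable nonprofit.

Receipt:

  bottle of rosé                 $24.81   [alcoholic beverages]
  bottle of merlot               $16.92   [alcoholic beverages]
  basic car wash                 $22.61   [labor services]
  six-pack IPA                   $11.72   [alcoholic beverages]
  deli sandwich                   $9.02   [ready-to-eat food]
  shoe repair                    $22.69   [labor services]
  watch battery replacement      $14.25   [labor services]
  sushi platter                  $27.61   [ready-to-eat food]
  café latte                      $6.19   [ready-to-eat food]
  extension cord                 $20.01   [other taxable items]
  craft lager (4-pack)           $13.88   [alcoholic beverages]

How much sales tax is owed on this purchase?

Bottle of rosé $24.81: alcoholic beverages, buyer-exempt → 0% → $0.00
Bottle of merlot $16.92: alcoholic beverages, buyer-exempt → 0% → $0.00
Basic car wash $22.61: labor services → 0% → $0.00
Six-pack IPA $11.72: alcoholic beverages, buyer-exempt → 0% → $0.00
Deli sandwich $9.02: ready-to-eat food, buyer-exempt → 0% → $0.00
Shoe repair $22.69: labor services → 0% → $0.00
Watch battery replacement $14.25: labor services → 0% → $0.00
Sushi platter $27.61: ready-to-eat food, buyer-exempt → 0% → $0.00
Café latte $6.19: ready-to-eat food, buyer-exempt → 0% → $0.00
Extension cord $20.01: other taxable items → 10% → $2.00
Craft lager (4-pack) $13.88: alcoholic beverages, buyer-exempt → 0% → $0.00
Total tax = $2.00

$2.00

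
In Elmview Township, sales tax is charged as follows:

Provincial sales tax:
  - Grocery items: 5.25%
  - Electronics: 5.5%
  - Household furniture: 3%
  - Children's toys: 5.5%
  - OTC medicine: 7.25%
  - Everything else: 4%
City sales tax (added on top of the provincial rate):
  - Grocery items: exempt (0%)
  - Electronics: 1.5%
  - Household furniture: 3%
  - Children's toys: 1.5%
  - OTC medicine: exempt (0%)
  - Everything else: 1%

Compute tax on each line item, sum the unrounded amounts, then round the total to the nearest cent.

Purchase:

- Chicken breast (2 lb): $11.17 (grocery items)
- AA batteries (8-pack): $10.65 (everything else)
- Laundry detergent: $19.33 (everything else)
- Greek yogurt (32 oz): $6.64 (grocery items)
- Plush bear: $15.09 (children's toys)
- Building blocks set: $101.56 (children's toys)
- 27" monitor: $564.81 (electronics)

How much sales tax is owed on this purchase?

Chicken breast (2 lb) $11.17: grocery items → 5.25% + 0% city = 5.25% → $0.586425
AA batteries (8-pack) $10.65: everything else → 4% + 1% city = 5% → $0.5325
Laundry detergent $19.33: everything else → 4% + 1% city = 5% → $0.9665
Greek yogurt (32 oz) $6.64: grocery items → 5.25% + 0% city = 5.25% → $0.3486
Plush bear $15.09: children's toys → 5.5% + 1.5% city = 7% → $1.0563
Building blocks set $101.56: children's toys → 5.5% + 1.5% city = 7% → $7.1092
27" monitor $564.81: electronics → 5.5% + 1.5% city = 7% → $39.5367
Unrounded tax sum = $50.136225 → $50.14

$50.14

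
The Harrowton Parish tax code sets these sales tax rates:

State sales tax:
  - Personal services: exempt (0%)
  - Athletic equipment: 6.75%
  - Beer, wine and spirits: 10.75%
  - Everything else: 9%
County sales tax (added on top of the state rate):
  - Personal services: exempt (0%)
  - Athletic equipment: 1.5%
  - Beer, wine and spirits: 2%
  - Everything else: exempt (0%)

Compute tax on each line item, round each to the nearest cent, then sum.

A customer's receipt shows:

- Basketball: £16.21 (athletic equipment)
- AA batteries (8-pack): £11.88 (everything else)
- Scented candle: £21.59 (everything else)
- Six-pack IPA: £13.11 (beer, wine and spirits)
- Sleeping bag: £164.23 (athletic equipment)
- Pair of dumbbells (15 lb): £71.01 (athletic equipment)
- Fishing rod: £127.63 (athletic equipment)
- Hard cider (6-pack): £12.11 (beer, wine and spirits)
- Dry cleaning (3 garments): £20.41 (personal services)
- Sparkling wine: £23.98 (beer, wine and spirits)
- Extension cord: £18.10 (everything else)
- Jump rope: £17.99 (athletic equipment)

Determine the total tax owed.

Basketball £16.21: athletic equipment → 6.75% + 1.5% county = 8.25% → £1.34
AA batteries (8-pack) £11.88: everything else → 9% + 0% county = 9% → £1.07
Scented candle £21.59: everything else → 9% + 0% county = 9% → £1.94
Six-pack IPA £13.11: beer, wine and spirits → 10.75% + 2% county = 12.75% → £1.67
Sleeping bag £164.23: athletic equipment → 6.75% + 1.5% county = 8.25% → £13.55
Pair of dumbbells (15 lb) £71.01: athletic equipment → 6.75% + 1.5% county = 8.25% → £5.86
Fishing rod £127.63: athletic equipment → 6.75% + 1.5% county = 8.25% → £10.53
Hard cider (6-pack) £12.11: beer, wine and spirits → 10.75% + 2% county = 12.75% → £1.54
Dry cleaning (3 garments) £20.41: personal services → 0% + 0% county = 0% → £0.00
Sparkling wine £23.98: beer, wine and spirits → 10.75% + 2% county = 12.75% → £3.06
Extension cord £18.10: everything else → 9% + 0% county = 9% → £1.63
Jump rope £17.99: athletic equipment → 6.75% + 1.5% county = 8.25% → £1.48
Total tax = £1.34 + £1.07 + £1.94 + £1.67 + £13.55 + £5.86 + £10.53 + £1.54 + £3.06 + £1.63 + £1.48 = £43.67

£43.67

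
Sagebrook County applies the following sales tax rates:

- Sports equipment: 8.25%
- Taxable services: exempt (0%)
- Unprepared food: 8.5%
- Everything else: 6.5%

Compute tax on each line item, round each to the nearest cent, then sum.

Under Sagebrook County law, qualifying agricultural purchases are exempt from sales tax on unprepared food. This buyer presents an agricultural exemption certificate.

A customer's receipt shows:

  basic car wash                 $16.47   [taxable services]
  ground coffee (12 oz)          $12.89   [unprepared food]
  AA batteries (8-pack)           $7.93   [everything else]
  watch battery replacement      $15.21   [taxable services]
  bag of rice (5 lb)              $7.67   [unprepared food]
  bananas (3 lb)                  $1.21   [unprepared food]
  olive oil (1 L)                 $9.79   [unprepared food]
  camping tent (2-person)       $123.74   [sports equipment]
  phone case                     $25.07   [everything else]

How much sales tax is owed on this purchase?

$12.36

Basic car wash $16.47: taxable services → 0% → $0.00
Ground coffee (12 oz) $12.89: unprepared food, buyer-exempt → 0% → $0.00
AA batteries (8-pack) $7.93: everything else → 6.5% → $0.52
Watch battery replacement $15.21: taxable services → 0% → $0.00
Bag of rice (5 lb) $7.67: unprepared food, buyer-exempt → 0% → $0.00
Bananas (3 lb) $1.21: unprepared food, buyer-exempt → 0% → $0.00
Olive oil (1 L) $9.79: unprepared food, buyer-exempt → 0% → $0.00
Camping tent (2-person) $123.74: sports equipment → 8.25% → $10.21
Phone case $25.07: everything else → 6.5% → $1.63
Total tax = $0.52 + $10.21 + $1.63 = $12.36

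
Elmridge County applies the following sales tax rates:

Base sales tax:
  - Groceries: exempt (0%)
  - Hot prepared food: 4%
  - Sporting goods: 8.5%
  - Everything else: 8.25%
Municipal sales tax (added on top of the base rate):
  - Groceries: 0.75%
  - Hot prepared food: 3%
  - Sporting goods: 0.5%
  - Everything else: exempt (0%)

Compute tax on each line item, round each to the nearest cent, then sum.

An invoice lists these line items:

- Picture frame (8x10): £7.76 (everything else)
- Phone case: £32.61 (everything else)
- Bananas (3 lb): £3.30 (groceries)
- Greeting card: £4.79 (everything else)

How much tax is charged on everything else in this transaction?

Picture frame (8x10) £7.76: everything else → 8.25% + 0% municipal = 8.25% → £0.64
Phone case £32.61: everything else → 8.25% + 0% municipal = 8.25% → £2.69
Greeting card £4.79: everything else → 8.25% + 0% municipal = 8.25% → £0.40
Tax on everything else = £0.64 + £2.69 + £0.40 = £3.73

£3.73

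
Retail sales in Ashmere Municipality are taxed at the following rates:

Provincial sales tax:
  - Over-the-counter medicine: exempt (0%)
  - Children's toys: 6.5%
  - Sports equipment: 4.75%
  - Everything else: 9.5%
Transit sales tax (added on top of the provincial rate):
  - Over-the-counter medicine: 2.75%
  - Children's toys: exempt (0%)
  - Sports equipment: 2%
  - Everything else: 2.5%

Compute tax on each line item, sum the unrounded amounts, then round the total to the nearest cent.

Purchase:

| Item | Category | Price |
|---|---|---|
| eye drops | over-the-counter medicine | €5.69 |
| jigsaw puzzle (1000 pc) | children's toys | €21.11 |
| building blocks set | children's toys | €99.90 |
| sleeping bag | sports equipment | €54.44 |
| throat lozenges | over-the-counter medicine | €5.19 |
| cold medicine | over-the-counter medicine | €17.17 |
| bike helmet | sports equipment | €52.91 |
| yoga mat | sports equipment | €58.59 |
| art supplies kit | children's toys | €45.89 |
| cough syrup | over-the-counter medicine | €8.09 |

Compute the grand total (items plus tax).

Eye drops €5.69: over-the-counter medicine → 0% + 2.75% transit = 2.75% → €0.156475
Jigsaw puzzle (1000 pc) €21.11: children's toys → 6.5% + 0% transit = 6.5% → €1.37215
Building blocks set €99.90: children's toys → 6.5% + 0% transit = 6.5% → €6.4935
Sleeping bag €54.44: sports equipment → 4.75% + 2% transit = 6.75% → €3.6747
Throat lozenges €5.19: over-the-counter medicine → 0% + 2.75% transit = 2.75% → €0.142725
Cold medicine €17.17: over-the-counter medicine → 0% + 2.75% transit = 2.75% → €0.472175
Bike helmet €52.91: sports equipment → 4.75% + 2% transit = 6.75% → €3.571425
Yoga mat €58.59: sports equipment → 4.75% + 2% transit = 6.75% → €3.954825
Art supplies kit €45.89: children's toys → 6.5% + 0% transit = 6.5% → €2.98285
Cough syrup €8.09: over-the-counter medicine → 0% + 2.75% transit = 2.75% → €0.222475
Subtotal = €368.98; unrounded tax = €23.0433 → €23.04; total due = €392.02

€392.02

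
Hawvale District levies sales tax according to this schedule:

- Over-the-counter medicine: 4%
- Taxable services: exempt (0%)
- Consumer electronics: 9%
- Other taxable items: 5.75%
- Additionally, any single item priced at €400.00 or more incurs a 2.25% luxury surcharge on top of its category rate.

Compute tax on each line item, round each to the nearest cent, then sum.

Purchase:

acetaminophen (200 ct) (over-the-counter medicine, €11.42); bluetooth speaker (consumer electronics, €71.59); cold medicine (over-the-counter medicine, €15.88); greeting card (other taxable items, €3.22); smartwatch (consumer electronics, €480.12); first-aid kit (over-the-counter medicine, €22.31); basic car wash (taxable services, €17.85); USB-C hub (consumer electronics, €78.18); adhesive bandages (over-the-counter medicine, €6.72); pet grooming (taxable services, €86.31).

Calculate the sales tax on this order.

Acetaminophen (200 ct) €11.42: over-the-counter medicine → 4% → €0.46
Bluetooth speaker €71.59: consumer electronics → 9% → €6.44
Cold medicine €15.88: over-the-counter medicine → 4% → €0.64
Greeting card €3.22: other taxable items → 5.75% → €0.19
Smartwatch €480.12: consumer electronics → 9% + 2.25% surcharge = 11.25% → €54.01
First-aid kit €22.31: over-the-counter medicine → 4% → €0.89
Basic car wash €17.85: taxable services → 0% → €0.00
USB-C hub €78.18: consumer electronics → 9% → €7.04
Adhesive bandages €6.72: over-the-counter medicine → 4% → €0.27
Pet grooming €86.31: taxable services → 0% → €0.00
Total tax = €0.46 + €6.44 + €0.64 + €0.19 + €54.01 + €0.89 + €7.04 + €0.27 = €69.94

€69.94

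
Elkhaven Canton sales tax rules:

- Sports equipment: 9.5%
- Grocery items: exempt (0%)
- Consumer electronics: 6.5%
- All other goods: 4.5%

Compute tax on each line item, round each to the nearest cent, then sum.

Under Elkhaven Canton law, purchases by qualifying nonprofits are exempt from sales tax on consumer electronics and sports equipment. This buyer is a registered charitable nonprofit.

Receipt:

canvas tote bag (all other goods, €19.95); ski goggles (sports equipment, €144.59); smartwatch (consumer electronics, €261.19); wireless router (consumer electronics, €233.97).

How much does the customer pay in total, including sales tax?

Canvas tote bag €19.95: all other goods → 4.5% → €0.90
Ski goggles €144.59: sports equipment, buyer-exempt → 0% → €0.00
Smartwatch €261.19: consumer electronics, buyer-exempt → 0% → €0.00
Wireless router €233.97: consumer electronics, buyer-exempt → 0% → €0.00
Subtotal = €659.70; tax = €0.90; total due = €660.60

€660.60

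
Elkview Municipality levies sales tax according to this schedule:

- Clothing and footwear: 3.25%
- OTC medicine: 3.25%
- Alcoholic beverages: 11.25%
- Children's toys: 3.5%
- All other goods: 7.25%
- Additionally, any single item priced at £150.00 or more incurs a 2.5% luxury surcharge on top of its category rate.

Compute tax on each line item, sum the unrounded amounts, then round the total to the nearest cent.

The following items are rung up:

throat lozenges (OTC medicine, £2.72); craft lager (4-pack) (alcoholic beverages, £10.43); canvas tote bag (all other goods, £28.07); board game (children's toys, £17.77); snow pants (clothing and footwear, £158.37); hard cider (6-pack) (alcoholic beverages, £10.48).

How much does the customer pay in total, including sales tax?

Throat lozenges £2.72: OTC medicine → 3.25% → £0.0884
Craft lager (4-pack) £10.43: alcoholic beverages → 11.25% → £1.173375
Canvas tote bag £28.07: all other goods → 7.25% → £2.035075
Board game £17.77: children's toys → 3.5% → £0.62195
Snow pants £158.37: clothing and footwear → 3.25% + 2.5% surcharge = 5.75% → £9.106275
Hard cider (6-pack) £10.48: alcoholic beverages → 11.25% → £1.179
Subtotal = £227.84; unrounded tax = £14.204075 → £14.20; total due = £242.04

£242.04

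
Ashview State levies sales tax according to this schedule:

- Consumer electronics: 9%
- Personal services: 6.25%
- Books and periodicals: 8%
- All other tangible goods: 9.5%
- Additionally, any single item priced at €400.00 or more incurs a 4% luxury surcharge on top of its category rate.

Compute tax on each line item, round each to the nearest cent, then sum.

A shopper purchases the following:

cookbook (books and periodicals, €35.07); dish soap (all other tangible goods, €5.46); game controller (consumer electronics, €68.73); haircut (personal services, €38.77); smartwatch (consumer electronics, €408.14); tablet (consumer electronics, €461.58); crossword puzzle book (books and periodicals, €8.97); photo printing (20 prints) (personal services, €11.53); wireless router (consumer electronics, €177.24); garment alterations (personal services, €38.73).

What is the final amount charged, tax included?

€1399.04

Cookbook €35.07: books and periodicals → 8% → €2.81
Dish soap €5.46: all other tangible goods → 9.5% → €0.52
Game controller €68.73: consumer electronics → 9% → €6.19
Haircut €38.77: personal services → 6.25% → €2.42
Smartwatch €408.14: consumer electronics → 9% + 4% surcharge = 13% → €53.06
Tablet €461.58: consumer electronics → 9% + 4% surcharge = 13% → €60.01
Crossword puzzle book €8.97: books and periodicals → 8% → €0.72
Photo printing (20 prints) €11.53: personal services → 6.25% → €0.72
Wireless router €177.24: consumer electronics → 9% → €15.95
Garment alterations €38.73: personal services → 6.25% → €2.42
Subtotal = €1254.22; tax = €144.82; total due = €1399.04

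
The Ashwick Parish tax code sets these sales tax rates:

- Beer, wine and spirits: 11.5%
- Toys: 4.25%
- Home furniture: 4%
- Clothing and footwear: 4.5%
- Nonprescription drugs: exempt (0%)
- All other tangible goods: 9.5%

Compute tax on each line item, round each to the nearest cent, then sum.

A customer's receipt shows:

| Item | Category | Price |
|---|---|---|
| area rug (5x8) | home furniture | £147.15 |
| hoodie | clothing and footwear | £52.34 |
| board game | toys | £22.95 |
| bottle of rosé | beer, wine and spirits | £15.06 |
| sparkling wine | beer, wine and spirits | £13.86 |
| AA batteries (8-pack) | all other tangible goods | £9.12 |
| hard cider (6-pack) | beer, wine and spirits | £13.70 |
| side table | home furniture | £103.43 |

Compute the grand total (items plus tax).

Area rug (5x8) £147.15: home furniture → 4% → £5.89
Hoodie £52.34: clothing and footwear → 4.5% → £2.36
Board game £22.95: toys → 4.25% → £0.98
Bottle of rosé £15.06: beer, wine and spirits → 11.5% → £1.73
Sparkling wine £13.86: beer, wine and spirits → 11.5% → £1.59
AA batteries (8-pack) £9.12: all other tangible goods → 9.5% → £0.87
Hard cider (6-pack) £13.70: beer, wine and spirits → 11.5% → £1.58
Side table £103.43: home furniture → 4% → £4.14
Subtotal = £377.61; tax = £19.14; total due = £396.75

£396.75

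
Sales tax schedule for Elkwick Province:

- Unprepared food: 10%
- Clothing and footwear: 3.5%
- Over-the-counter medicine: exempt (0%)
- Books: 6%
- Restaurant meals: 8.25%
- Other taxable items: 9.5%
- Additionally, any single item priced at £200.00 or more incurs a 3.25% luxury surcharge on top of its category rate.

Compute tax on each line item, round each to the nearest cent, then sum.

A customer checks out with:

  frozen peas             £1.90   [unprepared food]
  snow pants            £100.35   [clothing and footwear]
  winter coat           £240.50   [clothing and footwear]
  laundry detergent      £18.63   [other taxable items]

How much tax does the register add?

Frozen peas £1.90: unprepared food → 10% → £0.19
Snow pants £100.35: clothing and footwear → 3.5% → £3.51
Winter coat £240.50: clothing and footwear → 3.5% + 3.25% surcharge = 6.75% → £16.23
Laundry detergent £18.63: other taxable items → 9.5% → £1.77
Total tax = £0.19 + £3.51 + £16.23 + £1.77 = £21.70

£21.70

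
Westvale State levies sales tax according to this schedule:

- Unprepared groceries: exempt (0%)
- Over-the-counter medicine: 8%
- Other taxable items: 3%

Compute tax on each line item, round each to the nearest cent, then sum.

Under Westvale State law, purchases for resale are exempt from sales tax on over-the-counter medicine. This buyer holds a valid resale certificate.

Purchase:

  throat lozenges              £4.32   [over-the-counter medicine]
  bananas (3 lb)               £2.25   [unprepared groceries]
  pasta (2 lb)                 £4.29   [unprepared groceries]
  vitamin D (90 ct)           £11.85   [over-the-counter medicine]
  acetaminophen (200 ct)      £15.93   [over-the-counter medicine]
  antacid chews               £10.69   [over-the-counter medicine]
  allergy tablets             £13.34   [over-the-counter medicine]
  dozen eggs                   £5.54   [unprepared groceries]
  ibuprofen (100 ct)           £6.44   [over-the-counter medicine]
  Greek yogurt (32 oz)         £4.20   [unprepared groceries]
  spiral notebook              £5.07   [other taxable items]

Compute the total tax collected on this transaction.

£0.15

Throat lozenges £4.32: over-the-counter medicine, buyer-exempt → 0% → £0.00
Bananas (3 lb) £2.25: unprepared groceries → 0% → £0.00
Pasta (2 lb) £4.29: unprepared groceries → 0% → £0.00
Vitamin D (90 ct) £11.85: over-the-counter medicine, buyer-exempt → 0% → £0.00
Acetaminophen (200 ct) £15.93: over-the-counter medicine, buyer-exempt → 0% → £0.00
Antacid chews £10.69: over-the-counter medicine, buyer-exempt → 0% → £0.00
Allergy tablets £13.34: over-the-counter medicine, buyer-exempt → 0% → £0.00
Dozen eggs £5.54: unprepared groceries → 0% → £0.00
Ibuprofen (100 ct) £6.44: over-the-counter medicine, buyer-exempt → 0% → £0.00
Greek yogurt (32 oz) £4.20: unprepared groceries → 0% → £0.00
Spiral notebook £5.07: other taxable items → 3% → £0.15
Total tax = £0.15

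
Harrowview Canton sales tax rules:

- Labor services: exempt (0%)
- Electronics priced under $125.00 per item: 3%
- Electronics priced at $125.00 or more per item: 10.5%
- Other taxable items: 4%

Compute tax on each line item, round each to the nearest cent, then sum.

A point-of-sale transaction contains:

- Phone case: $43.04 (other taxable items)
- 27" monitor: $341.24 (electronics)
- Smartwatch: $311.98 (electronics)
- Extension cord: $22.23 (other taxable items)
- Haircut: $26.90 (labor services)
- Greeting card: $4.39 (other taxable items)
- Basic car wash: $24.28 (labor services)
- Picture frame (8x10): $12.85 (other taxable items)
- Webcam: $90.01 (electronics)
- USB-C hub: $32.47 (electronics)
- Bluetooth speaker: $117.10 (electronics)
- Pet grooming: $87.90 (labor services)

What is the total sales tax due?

Phone case $43.04: other taxable items → 4% → $1.72
27" monitor $341.24: electronics, $125.00 or more → 10.5% → $35.83
Smartwatch $311.98: electronics, $125.00 or more → 10.5% → $32.76
Extension cord $22.23: other taxable items → 4% → $0.89
Haircut $26.90: labor services → 0% → $0.00
Greeting card $4.39: other taxable items → 4% → $0.18
Basic car wash $24.28: labor services → 0% → $0.00
Picture frame (8x10) $12.85: other taxable items → 4% → $0.51
Webcam $90.01: electronics, under $125.00 → 3% → $2.70
USB-C hub $32.47: electronics, under $125.00 → 3% → $0.97
Bluetooth speaker $117.10: electronics, under $125.00 → 3% → $3.51
Pet grooming $87.90: labor services → 0% → $0.00
Total tax = $1.72 + $35.83 + $32.76 + $0.89 + $0.18 + $0.51 + $2.70 + $0.97 + $3.51 = $79.07

$79.07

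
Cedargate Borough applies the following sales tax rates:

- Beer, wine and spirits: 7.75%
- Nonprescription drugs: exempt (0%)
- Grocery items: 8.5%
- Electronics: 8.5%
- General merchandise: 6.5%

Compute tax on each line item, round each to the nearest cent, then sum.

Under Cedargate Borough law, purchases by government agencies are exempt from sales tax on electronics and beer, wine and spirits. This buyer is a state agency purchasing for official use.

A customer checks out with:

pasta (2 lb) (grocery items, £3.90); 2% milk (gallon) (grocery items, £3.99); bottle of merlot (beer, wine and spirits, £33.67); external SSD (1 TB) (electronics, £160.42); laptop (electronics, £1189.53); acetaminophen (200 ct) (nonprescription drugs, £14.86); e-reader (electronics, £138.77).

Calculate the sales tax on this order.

Pasta (2 lb) £3.90: grocery items → 8.5% → £0.33
2% milk (gallon) £3.99: grocery items → 8.5% → £0.34
Bottle of merlot £33.67: beer, wine and spirits, buyer-exempt → 0% → £0.00
External SSD (1 TB) £160.42: electronics, buyer-exempt → 0% → £0.00
Laptop £1189.53: electronics, buyer-exempt → 0% → £0.00
Acetaminophen (200 ct) £14.86: nonprescription drugs → 0% → £0.00
E-reader £138.77: electronics, buyer-exempt → 0% → £0.00
Total tax = £0.33 + £0.34 = £0.67

£0.67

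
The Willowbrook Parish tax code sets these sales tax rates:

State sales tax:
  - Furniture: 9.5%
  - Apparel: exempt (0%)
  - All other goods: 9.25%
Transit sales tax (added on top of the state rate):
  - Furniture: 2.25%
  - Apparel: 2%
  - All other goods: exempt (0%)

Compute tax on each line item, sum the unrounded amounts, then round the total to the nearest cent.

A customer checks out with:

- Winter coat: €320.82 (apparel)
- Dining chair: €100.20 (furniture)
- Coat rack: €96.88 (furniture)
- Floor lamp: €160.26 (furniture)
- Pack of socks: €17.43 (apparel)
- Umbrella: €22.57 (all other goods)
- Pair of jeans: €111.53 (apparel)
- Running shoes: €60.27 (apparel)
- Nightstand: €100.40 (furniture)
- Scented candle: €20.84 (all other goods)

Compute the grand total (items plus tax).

€1079.20

Winter coat €320.82: apparel → 0% + 2% transit = 2% → €6.4164
Dining chair €100.20: furniture → 9.5% + 2.25% transit = 11.75% → €11.7735
Coat rack €96.88: furniture → 9.5% + 2.25% transit = 11.75% → €11.3834
Floor lamp €160.26: furniture → 9.5% + 2.25% transit = 11.75% → €18.83055
Pack of socks €17.43: apparel → 0% + 2% transit = 2% → €0.3486
Umbrella €22.57: all other goods → 9.25% + 0% transit = 9.25% → €2.087725
Pair of jeans €111.53: apparel → 0% + 2% transit = 2% → €2.2306
Running shoes €60.27: apparel → 0% + 2% transit = 2% → €1.2054
Nightstand €100.40: furniture → 9.5% + 2.25% transit = 11.75% → €11.797
Scented candle €20.84: all other goods → 9.25% + 0% transit = 9.25% → €1.9277
Subtotal = €1011.20; unrounded tax = €68.000875 → €68.00; total due = €1079.20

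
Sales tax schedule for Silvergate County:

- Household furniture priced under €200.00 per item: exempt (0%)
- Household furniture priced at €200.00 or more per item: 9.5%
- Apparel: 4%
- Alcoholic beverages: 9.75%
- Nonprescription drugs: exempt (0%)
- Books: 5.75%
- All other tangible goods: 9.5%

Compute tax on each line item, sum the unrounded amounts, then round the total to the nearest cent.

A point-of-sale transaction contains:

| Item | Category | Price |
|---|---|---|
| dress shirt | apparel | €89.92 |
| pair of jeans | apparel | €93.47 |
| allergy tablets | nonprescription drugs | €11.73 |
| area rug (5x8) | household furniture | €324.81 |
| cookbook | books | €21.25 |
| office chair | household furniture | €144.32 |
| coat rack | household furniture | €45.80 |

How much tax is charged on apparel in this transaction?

Dress shirt €89.92: apparel → 4% → €3.5968
Pair of jeans €93.47: apparel → 4% → €3.7388
Tax on apparel: unrounded sum = €7.3356 → €7.34

€7.34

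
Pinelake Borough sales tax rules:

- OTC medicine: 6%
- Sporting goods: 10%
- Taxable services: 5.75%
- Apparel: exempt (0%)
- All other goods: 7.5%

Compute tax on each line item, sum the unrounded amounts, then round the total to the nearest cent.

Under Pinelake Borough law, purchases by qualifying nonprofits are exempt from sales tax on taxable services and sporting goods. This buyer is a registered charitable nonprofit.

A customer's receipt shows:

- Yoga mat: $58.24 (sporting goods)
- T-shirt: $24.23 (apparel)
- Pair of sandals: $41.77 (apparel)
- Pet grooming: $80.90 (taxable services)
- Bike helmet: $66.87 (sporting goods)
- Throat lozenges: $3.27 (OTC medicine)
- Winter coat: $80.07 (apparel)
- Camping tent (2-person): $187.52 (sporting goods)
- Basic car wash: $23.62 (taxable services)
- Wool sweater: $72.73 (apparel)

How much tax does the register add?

Yoga mat $58.24: sporting goods, buyer-exempt → 0% → $0.00
T-shirt $24.23: apparel → 0% → $0.00
Pair of sandals $41.77: apparel → 0% → $0.00
Pet grooming $80.90: taxable services, buyer-exempt → 0% → $0.00
Bike helmet $66.87: sporting goods, buyer-exempt → 0% → $0.00
Throat lozenges $3.27: OTC medicine → 6% → $0.1962
Winter coat $80.07: apparel → 0% → $0.00
Camping tent (2-person) $187.52: sporting goods, buyer-exempt → 0% → $0.00
Basic car wash $23.62: taxable services, buyer-exempt → 0% → $0.00
Wool sweater $72.73: apparel → 0% → $0.00
Unrounded tax sum = $0.1962 → $0.20

$0.20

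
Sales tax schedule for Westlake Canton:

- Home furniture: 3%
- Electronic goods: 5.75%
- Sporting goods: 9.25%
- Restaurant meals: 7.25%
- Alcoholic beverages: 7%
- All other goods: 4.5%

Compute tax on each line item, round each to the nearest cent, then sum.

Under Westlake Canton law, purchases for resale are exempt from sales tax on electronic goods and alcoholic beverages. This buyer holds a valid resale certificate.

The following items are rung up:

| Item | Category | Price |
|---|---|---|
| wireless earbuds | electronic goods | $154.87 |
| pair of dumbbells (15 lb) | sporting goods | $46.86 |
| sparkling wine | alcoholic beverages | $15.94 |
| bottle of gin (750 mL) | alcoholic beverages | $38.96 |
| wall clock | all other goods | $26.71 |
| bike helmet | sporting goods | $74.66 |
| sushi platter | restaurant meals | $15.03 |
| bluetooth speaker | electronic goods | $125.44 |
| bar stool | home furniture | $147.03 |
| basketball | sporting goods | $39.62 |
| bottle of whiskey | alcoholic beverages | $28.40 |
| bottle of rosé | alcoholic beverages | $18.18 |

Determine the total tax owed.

$21.60

Wireless earbuds $154.87: electronic goods, buyer-exempt → 0% → $0.00
Pair of dumbbells (15 lb) $46.86: sporting goods → 9.25% → $4.33
Sparkling wine $15.94: alcoholic beverages, buyer-exempt → 0% → $0.00
Bottle of gin (750 mL) $38.96: alcoholic beverages, buyer-exempt → 0% → $0.00
Wall clock $26.71: all other goods → 4.5% → $1.20
Bike helmet $74.66: sporting goods → 9.25% → $6.91
Sushi platter $15.03: restaurant meals → 7.25% → $1.09
Bluetooth speaker $125.44: electronic goods, buyer-exempt → 0% → $0.00
Bar stool $147.03: home furniture → 3% → $4.41
Basketball $39.62: sporting goods → 9.25% → $3.66
Bottle of whiskey $28.40: alcoholic beverages, buyer-exempt → 0% → $0.00
Bottle of rosé $18.18: alcoholic beverages, buyer-exempt → 0% → $0.00
Total tax = $4.33 + $1.20 + $6.91 + $1.09 + $4.41 + $3.66 = $21.60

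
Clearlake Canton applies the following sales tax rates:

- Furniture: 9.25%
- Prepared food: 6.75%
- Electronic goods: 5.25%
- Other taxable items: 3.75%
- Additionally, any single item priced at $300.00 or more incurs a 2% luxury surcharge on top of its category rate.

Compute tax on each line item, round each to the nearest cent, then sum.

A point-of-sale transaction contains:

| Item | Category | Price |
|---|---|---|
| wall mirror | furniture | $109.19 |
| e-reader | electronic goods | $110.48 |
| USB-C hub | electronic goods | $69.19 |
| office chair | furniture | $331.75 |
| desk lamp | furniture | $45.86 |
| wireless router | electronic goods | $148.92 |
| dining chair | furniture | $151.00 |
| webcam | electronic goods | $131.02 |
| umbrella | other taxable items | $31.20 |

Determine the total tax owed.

Wall mirror $109.19: furniture → 9.25% → $10.10
E-reader $110.48: electronic goods → 5.25% → $5.80
USB-C hub $69.19: electronic goods → 5.25% → $3.63
Office chair $331.75: furniture → 9.25% + 2% surcharge = 11.25% → $37.32
Desk lamp $45.86: furniture → 9.25% → $4.24
Wireless router $148.92: electronic goods → 5.25% → $7.82
Dining chair $151.00: furniture → 9.25% → $13.97
Webcam $131.02: electronic goods → 5.25% → $6.88
Umbrella $31.20: other taxable items → 3.75% → $1.17
Total tax = $10.10 + $5.80 + $3.63 + $37.32 + $4.24 + $7.82 + $13.97 + $6.88 + $1.17 = $90.93

$90.93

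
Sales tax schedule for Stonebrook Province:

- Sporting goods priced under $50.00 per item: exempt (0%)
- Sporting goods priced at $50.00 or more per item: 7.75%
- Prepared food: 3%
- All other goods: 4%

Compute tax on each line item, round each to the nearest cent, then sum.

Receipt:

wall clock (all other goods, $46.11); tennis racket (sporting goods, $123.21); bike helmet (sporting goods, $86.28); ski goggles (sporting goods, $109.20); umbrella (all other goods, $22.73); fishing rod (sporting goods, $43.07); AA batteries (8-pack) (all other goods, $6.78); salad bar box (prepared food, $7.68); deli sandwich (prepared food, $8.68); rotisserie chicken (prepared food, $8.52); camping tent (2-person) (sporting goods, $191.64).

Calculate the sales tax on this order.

Wall clock $46.11: all other goods → 4% → $1.84
Tennis racket $123.21: sporting goods, $50.00 or more → 7.75% → $9.55
Bike helmet $86.28: sporting goods, $50.00 or more → 7.75% → $6.69
Ski goggles $109.20: sporting goods, $50.00 or more → 7.75% → $8.46
Umbrella $22.73: all other goods → 4% → $0.91
Fishing rod $43.07: sporting goods, under $50.00 → 0% → $0.00
AA batteries (8-pack) $6.78: all other goods → 4% → $0.27
Salad bar box $7.68: prepared food → 3% → $0.23
Deli sandwich $8.68: prepared food → 3% → $0.26
Rotisserie chicken $8.52: prepared food → 3% → $0.26
Camping tent (2-person) $191.64: sporting goods, $50.00 or more → 7.75% → $14.85
Total tax = $1.84 + $9.55 + $6.69 + $8.46 + $0.91 + $0.27 + $0.23 + $0.26 + $0.26 + $14.85 = $43.32

$43.32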